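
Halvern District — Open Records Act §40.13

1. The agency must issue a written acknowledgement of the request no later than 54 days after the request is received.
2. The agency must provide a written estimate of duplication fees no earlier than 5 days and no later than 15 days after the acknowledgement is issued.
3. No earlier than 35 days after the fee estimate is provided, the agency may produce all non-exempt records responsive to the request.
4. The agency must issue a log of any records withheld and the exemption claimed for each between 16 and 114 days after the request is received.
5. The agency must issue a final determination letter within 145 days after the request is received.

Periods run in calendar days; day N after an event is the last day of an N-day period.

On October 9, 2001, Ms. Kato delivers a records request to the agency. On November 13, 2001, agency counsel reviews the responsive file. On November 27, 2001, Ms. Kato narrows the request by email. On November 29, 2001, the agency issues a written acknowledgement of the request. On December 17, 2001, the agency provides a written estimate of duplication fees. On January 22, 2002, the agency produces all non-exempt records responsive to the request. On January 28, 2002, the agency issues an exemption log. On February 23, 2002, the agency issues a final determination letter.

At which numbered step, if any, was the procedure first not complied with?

Step 1 — counting 54 days from October 9, 2001 (when the request is received) gives a deadline of December 2, 2001; done November 29, 2001 — timely.
Step 2 — 5 and 15 days from November 29, 2001 (when the acknowledgement is issued) are December 4, 2001 and December 14, 2001 respectively; done December 17, 2001 — 3 days after the window closed.
That is the first point of non-compliance.

Step 2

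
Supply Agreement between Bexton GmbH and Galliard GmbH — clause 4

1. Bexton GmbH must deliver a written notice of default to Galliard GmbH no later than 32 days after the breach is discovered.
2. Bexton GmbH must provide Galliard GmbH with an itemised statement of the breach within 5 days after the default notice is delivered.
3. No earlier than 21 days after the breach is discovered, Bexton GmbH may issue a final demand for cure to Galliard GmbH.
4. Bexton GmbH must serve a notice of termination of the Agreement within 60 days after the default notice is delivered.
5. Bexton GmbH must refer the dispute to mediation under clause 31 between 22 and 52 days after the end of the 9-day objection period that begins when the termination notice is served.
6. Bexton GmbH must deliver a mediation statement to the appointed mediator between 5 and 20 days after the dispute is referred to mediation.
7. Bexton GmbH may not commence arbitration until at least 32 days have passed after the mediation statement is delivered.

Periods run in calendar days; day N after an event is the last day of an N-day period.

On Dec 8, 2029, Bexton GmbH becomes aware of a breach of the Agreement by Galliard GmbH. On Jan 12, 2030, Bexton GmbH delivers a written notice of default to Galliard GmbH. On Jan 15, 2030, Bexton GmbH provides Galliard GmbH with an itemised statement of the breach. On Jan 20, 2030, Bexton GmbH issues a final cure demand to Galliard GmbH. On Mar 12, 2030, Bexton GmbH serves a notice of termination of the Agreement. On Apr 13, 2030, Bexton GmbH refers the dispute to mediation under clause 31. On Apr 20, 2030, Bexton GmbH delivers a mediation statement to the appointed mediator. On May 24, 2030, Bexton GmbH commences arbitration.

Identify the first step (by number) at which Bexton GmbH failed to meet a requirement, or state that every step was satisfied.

Step 1

Step 1: 32 days after Dec 8, 2029 (when the breach is discovered) is Jan 9, 2030; not done until Jan 12, 2030, 3 days after the deadline.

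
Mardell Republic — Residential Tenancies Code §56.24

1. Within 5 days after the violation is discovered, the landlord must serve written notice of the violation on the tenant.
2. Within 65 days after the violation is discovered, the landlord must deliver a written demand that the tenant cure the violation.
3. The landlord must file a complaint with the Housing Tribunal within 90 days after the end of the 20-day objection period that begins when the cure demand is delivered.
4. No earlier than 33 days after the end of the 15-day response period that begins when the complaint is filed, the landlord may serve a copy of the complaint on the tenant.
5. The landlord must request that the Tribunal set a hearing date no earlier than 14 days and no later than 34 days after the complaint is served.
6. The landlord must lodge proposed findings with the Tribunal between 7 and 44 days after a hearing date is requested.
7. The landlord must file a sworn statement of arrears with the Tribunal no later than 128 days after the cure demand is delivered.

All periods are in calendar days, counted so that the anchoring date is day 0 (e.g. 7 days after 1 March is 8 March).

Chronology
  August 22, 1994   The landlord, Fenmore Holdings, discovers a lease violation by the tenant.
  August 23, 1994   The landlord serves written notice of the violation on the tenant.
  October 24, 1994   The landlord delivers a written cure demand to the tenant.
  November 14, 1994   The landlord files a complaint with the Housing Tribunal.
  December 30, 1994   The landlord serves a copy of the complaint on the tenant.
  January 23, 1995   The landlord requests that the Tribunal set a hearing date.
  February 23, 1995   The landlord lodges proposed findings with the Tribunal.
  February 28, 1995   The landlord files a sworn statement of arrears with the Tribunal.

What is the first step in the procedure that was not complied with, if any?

Step 4

(1) due by August 22, 1994 + 5 days = August 27, 1994; done August 23, 1994 — timely.
(2) due by August 22, 1994 + 65 days = October 26, 1994; October 24, 1994 is within that limit.
(3) due by November 13, 1994 + 90 days = February 11, 1995; completed November 14, 1994, before the deadline.
(4) permitted from November 29, 1994 + 33 days = January 1, 1995 onward; done December 30, 1994 — 2 days too early.
That is the first point of non-compliance.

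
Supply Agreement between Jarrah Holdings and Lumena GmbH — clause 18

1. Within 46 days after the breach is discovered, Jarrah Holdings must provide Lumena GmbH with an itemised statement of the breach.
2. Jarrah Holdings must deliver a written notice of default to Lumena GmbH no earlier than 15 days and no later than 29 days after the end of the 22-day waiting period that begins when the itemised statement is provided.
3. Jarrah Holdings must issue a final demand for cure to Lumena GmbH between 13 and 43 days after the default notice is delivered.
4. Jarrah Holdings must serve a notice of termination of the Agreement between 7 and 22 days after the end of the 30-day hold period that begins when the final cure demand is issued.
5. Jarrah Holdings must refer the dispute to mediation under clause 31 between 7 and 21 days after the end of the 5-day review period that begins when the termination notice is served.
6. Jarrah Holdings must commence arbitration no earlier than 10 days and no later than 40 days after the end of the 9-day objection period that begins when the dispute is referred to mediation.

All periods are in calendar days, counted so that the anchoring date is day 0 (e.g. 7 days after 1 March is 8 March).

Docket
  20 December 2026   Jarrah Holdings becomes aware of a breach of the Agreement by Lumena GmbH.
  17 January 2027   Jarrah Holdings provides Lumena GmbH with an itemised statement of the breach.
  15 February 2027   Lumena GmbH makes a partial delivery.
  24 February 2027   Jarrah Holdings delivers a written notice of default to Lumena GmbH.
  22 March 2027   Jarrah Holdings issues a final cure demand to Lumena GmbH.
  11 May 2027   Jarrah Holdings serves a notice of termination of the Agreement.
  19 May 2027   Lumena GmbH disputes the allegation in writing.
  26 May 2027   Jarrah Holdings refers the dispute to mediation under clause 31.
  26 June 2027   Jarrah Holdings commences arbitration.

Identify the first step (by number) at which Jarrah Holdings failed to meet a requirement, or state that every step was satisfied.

(1) due by 20 December 2026 + 46 days = 4 February 2027; done 17 January 2027 — timely.
(2) the permitted window runs from 8 February 2027 + 15 = 23 February 2027 to 8 February 2027 + 29 = 9 March 2027; done 24 February 2027 — within the window.
(3) the permitted window runs from 24 February 2027 + 13 = 9 March 2027 to 24 February 2027 + 43 = 8 April 2027; done 22 March 2027, which is between those dates.
(4) the permitted window runs from 21 April 2027 + 7 = 28 April 2027 to 21 April 2027 + 22 = 13 May 2027; 11 May 2027 falls inside that range.
(5) the permitted window runs from 16 May 2027 + 7 = 23 May 2027 to 16 May 2027 + 21 = 6 June 2027; 26 May 2027 falls inside that range.
(6) the permitted window runs from 4 June 2027 + 10 = 14 June 2027 to 4 June 2027 + 40 = 14 July 2027; 26 June 2027 falls inside that range.

None — every step was satisfied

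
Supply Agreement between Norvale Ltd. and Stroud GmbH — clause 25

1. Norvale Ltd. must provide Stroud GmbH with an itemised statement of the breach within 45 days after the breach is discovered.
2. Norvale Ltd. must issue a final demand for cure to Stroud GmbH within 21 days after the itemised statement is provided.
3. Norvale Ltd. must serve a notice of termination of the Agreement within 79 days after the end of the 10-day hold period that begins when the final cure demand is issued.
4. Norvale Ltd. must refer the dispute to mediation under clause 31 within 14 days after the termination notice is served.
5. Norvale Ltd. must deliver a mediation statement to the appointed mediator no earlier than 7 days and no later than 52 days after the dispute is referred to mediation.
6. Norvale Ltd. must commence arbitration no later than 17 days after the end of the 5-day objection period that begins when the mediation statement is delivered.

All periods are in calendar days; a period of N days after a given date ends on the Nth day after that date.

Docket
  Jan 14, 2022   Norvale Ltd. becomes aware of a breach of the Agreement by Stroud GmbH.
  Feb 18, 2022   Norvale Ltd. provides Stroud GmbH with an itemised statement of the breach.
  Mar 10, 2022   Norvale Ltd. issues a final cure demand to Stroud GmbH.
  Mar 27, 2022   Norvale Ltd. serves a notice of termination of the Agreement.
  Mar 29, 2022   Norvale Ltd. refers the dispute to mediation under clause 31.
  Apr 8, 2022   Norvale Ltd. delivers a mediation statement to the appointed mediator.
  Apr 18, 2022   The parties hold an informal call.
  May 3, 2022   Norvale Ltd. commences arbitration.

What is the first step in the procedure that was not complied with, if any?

Step 6

Step 1 — counting 45 days from Jan 14, 2022 (when the breach is discovered) gives a deadline of Feb 28, 2022; completed Feb 18, 2022, before the deadline.
Step 2 — counting 21 days from Feb 18, 2022 (when the itemised statement is provided) gives a deadline of Mar 11, 2022; completed Mar 10, 2022, before the deadline.
Step 3 — counting 79 days from Mar 20, 2022 (end of the 10-day hold period, which began when the final cure demand is issued on Mar 10, 2022) gives a deadline of Jun 7, 2022; Mar 27, 2022 is within that limit.
Step 4 — counting 14 days from Mar 27, 2022 (when the termination notice is served) gives a deadline of Apr 10, 2022; completed Mar 29, 2022, before the deadline.
Step 5 — 7 and 52 days from Mar 29, 2022 (when the dispute is referred to mediation) are Apr 5, 2022 and May 20, 2022 respectively; done Apr 8, 2022, which is between those dates.
Step 6 — counting 17 days from Apr 13, 2022 (end of the 5-day objection period, which began when the mediation statement is delivered on Apr 8, 2022) gives a deadline of Apr 30, 2022; May 3, 2022 misses that deadline by 3 days.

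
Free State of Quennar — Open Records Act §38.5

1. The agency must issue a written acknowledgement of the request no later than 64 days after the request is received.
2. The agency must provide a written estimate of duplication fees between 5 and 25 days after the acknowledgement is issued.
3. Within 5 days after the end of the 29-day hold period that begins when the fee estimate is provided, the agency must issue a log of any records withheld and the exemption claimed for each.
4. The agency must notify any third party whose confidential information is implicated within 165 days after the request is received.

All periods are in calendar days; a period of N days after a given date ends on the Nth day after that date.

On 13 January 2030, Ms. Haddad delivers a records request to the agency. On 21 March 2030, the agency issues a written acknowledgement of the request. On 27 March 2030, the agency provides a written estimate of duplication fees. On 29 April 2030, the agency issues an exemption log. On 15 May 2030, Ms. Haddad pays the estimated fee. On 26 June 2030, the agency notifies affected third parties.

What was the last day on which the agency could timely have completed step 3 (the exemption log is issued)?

The fee estimate is provided on 27 March 2030; the 29-day hold period therefore ends 25 April 2030, and step 3 runs from that date. 5 days after 25 April 2030 is 30 April 2030.

30 April 2030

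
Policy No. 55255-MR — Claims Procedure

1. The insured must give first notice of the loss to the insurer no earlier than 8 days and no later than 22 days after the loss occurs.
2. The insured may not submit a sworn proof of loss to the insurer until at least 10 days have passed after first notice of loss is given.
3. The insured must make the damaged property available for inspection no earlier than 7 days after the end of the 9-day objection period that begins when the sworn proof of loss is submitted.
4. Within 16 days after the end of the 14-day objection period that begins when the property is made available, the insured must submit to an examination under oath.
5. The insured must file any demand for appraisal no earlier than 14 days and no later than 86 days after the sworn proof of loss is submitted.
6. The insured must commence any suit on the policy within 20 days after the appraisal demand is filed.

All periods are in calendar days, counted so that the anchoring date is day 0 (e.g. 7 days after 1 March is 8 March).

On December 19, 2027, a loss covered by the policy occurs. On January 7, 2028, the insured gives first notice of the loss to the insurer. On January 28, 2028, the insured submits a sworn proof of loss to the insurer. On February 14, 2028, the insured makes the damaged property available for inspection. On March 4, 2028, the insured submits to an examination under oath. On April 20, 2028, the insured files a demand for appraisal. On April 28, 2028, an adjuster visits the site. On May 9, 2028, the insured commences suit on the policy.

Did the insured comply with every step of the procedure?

Yes

Step 1 — 8 and 22 days from December 19, 2027 (when the loss occurs) are December 27, 2027 and January 10, 2028 respectively; done January 7, 2028, which is between those dates.
Step 2 — must wait 10 days from January 7, 2028 (when first notice of loss is given), so not before January 17, 2028; January 28, 2028 is on or after that date.
Step 3 — must wait 7 days from February 6, 2028 (end of the 9-day objection period, which began when the sworn proof of loss is submitted on January 28, 2028), so not before February 13, 2028; done February 14, 2028 — permitted.
Step 4 — counting 16 days from February 28, 2028 (end of the 14-day objection period, which began when the property is made available on February 14, 2028) gives a deadline of March 15, 2028; completed March 4, 2028, before the deadline.
Step 5 — 14 and 86 days from January 28, 2028 (when the sworn proof of loss is submitted) are February 11, 2028 and April 23, 2028 respectively; done April 20, 2028 — within the window.
Step 6 — counting 20 days from April 20, 2028 (when the appraisal demand is filed) gives a deadline of May 10, 2028; completed May 9, 2028, before the deadline.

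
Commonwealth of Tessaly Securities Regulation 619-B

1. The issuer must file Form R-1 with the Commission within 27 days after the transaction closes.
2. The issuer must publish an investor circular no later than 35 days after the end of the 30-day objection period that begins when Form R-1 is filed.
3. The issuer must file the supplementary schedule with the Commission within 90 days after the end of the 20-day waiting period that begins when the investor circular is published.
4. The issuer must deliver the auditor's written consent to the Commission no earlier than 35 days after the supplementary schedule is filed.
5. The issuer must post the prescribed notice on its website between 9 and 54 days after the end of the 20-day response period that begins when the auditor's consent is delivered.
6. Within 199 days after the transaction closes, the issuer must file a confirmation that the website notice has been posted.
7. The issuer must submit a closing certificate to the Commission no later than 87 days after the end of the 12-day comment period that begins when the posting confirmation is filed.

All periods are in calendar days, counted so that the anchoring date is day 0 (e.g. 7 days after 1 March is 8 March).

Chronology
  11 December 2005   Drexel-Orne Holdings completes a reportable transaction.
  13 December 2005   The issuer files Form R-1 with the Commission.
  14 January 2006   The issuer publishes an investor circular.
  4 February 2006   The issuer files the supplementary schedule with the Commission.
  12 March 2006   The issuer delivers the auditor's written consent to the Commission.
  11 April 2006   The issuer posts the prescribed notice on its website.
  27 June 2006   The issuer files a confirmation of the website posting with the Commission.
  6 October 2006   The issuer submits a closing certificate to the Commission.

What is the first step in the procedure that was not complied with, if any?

Step 1: 27 days after 11 December 2005 (when the transaction closes) is 7 January 2006; done 13 December 2005 — timely.
Step 2: 35 days after 12 January 2006 (end of the 30-day objection period, which began when Form R-1 is filed on 13 December 2005) is 16 February 2006; done 14 January 2006 — timely.
Step 3: 90 days after 3 February 2006 (end of the 20-day waiting period, which began when the investor circular is published on 14 January 2006) is 4 May 2006; done 4 February 2006 — timely.
Step 4: the earliest permitted date is 35 days after 4 February 2006 (when the supplementary schedule is filed), i.e. 11 March 2006; done 12 March 2006 — permitted.
Step 5: the window is 9–54 days after 1 April 2006 (end of the 20-day response period, which began when the auditor's consent is delivered on 12 March 2006), so 10 April 2006 through 25 May 2006; done 11 April 2006, which is between those dates.
Step 6: 199 days after 11 December 2005 (when the transaction closes) is 28 June 2006; 27 June 2006 is within that limit.
Step 7: 87 days after 9 July 2006 (end of the 12-day comment period, which began when the posting confirmation is filed on 27 June 2006) is 4 October 2006; not done until 6 October 2006, 2 days after the deadline.
That is the first point of non-compliance.

Step 7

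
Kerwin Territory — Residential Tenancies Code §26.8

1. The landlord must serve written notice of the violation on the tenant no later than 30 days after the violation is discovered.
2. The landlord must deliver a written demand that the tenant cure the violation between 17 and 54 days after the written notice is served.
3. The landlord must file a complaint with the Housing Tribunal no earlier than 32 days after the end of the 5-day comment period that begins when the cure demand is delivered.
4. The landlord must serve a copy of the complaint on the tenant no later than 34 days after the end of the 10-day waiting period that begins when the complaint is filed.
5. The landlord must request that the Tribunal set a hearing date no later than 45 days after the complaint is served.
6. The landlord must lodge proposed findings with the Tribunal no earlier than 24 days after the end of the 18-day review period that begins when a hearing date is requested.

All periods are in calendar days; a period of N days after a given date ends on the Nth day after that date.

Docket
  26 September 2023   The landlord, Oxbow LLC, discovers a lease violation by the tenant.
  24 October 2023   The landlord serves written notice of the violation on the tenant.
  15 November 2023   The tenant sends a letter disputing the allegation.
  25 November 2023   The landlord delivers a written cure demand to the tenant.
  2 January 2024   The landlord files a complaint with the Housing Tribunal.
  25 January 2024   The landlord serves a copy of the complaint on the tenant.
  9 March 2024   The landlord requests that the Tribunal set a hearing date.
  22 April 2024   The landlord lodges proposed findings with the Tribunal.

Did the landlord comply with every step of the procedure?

Yes

Step 1: 30 days after 26 September 2023 (when the violation is discovered) is 26 October 2023; 24 October 2023 is within that limit.
Step 2: the window is 17–54 days after 24 October 2023 (when the written notice is served), so 10 November 2023 through 17 December 2023; done 25 November 2023, which is between those dates.
Step 3: the earliest permitted date is 32 days after 30 November 2023 (end of the 5-day comment period, which began when the cure demand is delivered on 25 November 2023), i.e. 1 January 2024; done 2 January 2024 — permitted.
Step 4: 34 days after 12 January 2024 (end of the 10-day waiting period, which began when the complaint is filed on 2 January 2024) is 15 February 2024; completed 25 January 2024, before the deadline.
Step 5: 45 days after 25 January 2024 (when the complaint is served) is 10 March 2024; done 9 March 2024 — timely.
Step 6: the earliest permitted date is 24 days after 27 March 2024 (end of the 18-day review period, which began when a hearing date is requested on 9 March 2024), i.e. 20 April 2024; 22 April 2024 is on or after that date.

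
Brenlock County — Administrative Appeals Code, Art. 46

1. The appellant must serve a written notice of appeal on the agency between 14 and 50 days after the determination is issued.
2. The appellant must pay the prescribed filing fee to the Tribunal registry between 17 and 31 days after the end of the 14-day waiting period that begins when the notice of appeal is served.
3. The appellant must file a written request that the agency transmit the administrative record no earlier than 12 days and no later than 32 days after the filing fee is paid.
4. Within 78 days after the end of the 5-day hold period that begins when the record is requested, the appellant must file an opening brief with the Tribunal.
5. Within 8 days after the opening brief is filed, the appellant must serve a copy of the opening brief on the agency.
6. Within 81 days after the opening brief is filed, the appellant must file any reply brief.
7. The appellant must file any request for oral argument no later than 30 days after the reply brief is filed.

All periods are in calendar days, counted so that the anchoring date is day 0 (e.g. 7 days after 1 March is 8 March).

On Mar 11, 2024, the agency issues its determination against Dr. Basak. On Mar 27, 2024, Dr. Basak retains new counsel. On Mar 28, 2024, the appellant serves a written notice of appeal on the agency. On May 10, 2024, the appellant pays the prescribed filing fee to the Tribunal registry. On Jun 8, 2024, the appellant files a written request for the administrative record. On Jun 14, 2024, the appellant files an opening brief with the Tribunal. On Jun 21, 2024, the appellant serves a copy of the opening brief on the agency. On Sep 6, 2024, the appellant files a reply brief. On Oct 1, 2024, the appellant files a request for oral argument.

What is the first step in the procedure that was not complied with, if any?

(1) the permitted window runs from Mar 11, 2024 + 14 = Mar 25, 2024 to Mar 11, 2024 + 50 = Apr 30, 2024; Mar 28, 2024 falls inside that range.
(2) the permitted window runs from Apr 11, 2024 + 17 = Apr 28, 2024 to Apr 11, 2024 + 31 = May 12, 2024; done May 10, 2024, which is between those dates.
(3) the permitted window runs from May 10, 2024 + 12 = May 22, 2024 to May 10, 2024 + 32 = Jun 11, 2024; Jun 8, 2024 falls inside that range.
(4) due by Jun 13, 2024 + 78 days = Aug 30, 2024; Jun 14, 2024 is within that limit.
(5) due by Jun 14, 2024 + 8 days = Jun 22, 2024; Jun 21, 2024 is within that limit.
(6) due by Jun 14, 2024 + 81 days = Sep 3, 2024; not done until Sep 6, 2024, 3 days after the deadline.

Step 6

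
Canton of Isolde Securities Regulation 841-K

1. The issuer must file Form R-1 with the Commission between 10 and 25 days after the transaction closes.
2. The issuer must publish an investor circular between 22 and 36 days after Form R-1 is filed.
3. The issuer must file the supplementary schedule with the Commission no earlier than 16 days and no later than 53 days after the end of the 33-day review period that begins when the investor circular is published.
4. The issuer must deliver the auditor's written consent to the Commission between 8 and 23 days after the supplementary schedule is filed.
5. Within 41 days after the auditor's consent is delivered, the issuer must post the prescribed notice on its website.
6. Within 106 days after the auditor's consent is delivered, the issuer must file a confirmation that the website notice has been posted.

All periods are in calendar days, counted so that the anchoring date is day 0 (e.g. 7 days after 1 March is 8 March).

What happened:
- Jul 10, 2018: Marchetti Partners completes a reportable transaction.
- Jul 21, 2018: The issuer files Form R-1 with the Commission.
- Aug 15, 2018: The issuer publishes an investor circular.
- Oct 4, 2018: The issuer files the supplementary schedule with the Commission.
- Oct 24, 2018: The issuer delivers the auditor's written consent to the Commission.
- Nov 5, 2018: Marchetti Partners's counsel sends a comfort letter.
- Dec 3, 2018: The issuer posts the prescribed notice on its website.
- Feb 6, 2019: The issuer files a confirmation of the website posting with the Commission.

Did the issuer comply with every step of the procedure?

Yes

Step 1: the window is 10–25 days after Jul 10, 2018 (when the transaction closes), so Jul 20, 2018 through Aug 4, 2018; done Jul 21, 2018, which is between those dates.
Step 2: the window is 22–36 days after Jul 21, 2018 (when Form R-1 is filed), so Aug 12, 2018 through Aug 26, 2018; done Aug 15, 2018, which is between those dates.
Step 3: the window is 16–53 days after Sep 17, 2018 (end of the 33-day review period, which began when the investor circular is published on Aug 15, 2018), so Oct 3, 2018 through Nov 9, 2018; done Oct 4, 2018, which is between those dates.
Step 4: the window is 8–23 days after Oct 4, 2018 (when the supplementary schedule is filed), so Oct 12, 2018 through Oct 27, 2018; done Oct 24, 2018, which is between those dates.
Step 5: 41 days after Oct 24, 2018 (when the auditor's consent is delivered) is Dec 4, 2018; Dec 3, 2018 is within that limit.
Step 6: 106 days after Oct 24, 2018 (when the auditor's consent is delivered) is Feb 7, 2019; Feb 6, 2019 is within that limit.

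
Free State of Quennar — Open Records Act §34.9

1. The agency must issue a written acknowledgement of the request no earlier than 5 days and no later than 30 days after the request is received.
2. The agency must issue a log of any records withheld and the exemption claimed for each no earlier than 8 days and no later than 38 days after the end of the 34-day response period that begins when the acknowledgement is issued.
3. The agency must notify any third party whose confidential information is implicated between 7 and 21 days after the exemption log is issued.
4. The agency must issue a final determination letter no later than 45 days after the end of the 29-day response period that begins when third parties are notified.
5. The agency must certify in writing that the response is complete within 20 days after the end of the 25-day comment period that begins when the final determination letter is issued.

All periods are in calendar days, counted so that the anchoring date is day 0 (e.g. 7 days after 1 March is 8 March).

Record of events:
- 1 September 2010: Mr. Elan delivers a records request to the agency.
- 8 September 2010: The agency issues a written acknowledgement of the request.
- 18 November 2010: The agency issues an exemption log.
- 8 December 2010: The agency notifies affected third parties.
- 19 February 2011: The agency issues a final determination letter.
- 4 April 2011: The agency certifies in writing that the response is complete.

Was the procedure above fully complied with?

Yes

Step 1: the window is 5–30 days after 1 September 2010 (when the request is received), so 6 September 2010 through 1 October 2010; done 8 September 2010, which is between those dates.
Step 2: the window is 8–38 days after 12 October 2010 (end of the 34-day response period, which began when the acknowledgement is issued on 8 September 2010), so 20 October 2010 through 19 November 2010; 18 November 2010 falls inside that range.
Step 3: the window is 7–21 days after 18 November 2010 (when the exemption log is issued), so 25 November 2010 through 9 December 2010; 8 December 2010 falls inside that range.
Step 4: 45 days after 6 January 2011 (end of the 29-day response period, which began when third parties are notified on 8 December 2010) is 20 February 2011; completed 19 February 2011, before the deadline.
Step 5: 20 days after 16 March 2011 (end of the 25-day comment period, which began when the final determination letter is issued on 19 February 2011) is 5 April 2011; done 4 April 2011 — timely.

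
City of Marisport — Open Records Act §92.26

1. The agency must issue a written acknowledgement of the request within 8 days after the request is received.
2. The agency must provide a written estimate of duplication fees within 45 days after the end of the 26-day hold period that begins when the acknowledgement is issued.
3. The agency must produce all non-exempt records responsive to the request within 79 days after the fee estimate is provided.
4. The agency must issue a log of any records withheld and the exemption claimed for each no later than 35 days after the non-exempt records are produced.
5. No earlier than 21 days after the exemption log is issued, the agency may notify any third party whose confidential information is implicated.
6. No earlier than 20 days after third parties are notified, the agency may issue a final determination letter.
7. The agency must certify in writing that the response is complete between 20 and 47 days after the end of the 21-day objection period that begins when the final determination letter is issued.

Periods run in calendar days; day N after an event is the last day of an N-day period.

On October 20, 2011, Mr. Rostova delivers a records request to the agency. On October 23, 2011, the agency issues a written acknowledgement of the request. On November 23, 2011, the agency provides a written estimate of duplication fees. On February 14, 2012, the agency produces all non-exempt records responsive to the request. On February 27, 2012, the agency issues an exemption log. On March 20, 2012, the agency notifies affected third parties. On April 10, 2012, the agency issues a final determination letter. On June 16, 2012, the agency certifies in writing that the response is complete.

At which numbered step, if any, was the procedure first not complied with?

(1) due by October 20, 2011 + 8 days = October 28, 2011; October 23, 2011 is within that limit.
(2) due by November 18, 2011 + 45 days = January 2, 2012; November 23, 2011 is within that limit.
(3) due by November 23, 2011 + 79 days = February 10, 2012; done February 14, 2012 — 4 days late.

Step 3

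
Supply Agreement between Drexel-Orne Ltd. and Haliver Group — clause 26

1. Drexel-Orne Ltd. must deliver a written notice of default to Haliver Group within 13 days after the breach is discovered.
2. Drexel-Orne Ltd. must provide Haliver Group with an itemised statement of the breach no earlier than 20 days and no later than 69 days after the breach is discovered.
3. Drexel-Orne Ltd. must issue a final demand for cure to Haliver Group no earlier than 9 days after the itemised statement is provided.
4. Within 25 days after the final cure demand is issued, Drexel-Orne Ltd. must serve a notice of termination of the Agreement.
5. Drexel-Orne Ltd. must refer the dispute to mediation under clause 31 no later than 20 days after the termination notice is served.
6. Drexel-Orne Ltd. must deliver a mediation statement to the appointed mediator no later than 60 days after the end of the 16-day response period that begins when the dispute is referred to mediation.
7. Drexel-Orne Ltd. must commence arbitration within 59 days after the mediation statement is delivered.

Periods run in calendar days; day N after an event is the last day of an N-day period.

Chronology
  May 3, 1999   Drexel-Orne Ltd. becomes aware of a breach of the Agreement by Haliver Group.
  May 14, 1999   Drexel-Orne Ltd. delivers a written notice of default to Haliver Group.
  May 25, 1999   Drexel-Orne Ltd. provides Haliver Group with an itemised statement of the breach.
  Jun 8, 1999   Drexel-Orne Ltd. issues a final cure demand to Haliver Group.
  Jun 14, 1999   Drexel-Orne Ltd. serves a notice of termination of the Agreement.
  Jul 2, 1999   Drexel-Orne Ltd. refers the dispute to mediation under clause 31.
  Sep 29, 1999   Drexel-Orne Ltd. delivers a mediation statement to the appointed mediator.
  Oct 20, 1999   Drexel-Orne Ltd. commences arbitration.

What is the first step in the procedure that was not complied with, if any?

(1) due by May 3, 1999 + 13 days = May 16, 1999; completed May 14, 1999, before the deadline.
(2) the permitted window runs from May 3, 1999 + 20 = May 23, 1999 to May 3, 1999 + 69 = Jul 11, 1999; done May 25, 1999 — within the window.
(3) permitted from May 25, 1999 + 9 days = Jun 3, 1999 onward; done Jun 8, 1999, after the minimum wait.
(4) due by Jun 8, 1999 + 25 days = Jul 3, 1999; completed Jun 14, 1999, before the deadline.
(5) due by Jun 14, 1999 + 20 days = Jul 4, 1999; done Jul 2, 1999 — timely.
(6) due by Jul 18, 1999 + 60 days = Sep 16, 1999; not done until Sep 29, 1999, 13 days after the deadline.

Step 6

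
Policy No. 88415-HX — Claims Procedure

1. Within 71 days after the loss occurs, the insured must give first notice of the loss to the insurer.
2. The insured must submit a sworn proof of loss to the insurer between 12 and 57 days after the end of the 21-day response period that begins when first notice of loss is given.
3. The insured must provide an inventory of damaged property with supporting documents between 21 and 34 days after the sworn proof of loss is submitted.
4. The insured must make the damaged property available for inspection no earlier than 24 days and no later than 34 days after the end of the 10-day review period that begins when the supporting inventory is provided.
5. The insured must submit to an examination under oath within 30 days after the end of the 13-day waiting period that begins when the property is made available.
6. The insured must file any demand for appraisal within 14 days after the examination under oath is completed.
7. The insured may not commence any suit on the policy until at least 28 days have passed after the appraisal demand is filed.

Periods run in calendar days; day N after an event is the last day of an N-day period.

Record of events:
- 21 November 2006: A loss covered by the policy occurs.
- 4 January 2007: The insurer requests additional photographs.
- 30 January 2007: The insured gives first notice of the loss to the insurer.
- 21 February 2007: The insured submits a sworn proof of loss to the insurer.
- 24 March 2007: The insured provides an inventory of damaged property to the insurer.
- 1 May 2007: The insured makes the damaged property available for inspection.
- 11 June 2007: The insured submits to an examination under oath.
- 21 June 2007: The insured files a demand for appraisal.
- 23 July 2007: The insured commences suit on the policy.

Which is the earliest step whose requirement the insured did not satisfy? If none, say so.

Step 2

(1) due by 21 November 2006 + 71 days = 31 January 2007; done 30 January 2007 — timely.
(2) the permitted window runs from 20 February 2007 + 12 = 4 March 2007 to 20 February 2007 + 57 = 18 April 2007; 21 February 2007 is 11 days too early.
Later steps need not be reached.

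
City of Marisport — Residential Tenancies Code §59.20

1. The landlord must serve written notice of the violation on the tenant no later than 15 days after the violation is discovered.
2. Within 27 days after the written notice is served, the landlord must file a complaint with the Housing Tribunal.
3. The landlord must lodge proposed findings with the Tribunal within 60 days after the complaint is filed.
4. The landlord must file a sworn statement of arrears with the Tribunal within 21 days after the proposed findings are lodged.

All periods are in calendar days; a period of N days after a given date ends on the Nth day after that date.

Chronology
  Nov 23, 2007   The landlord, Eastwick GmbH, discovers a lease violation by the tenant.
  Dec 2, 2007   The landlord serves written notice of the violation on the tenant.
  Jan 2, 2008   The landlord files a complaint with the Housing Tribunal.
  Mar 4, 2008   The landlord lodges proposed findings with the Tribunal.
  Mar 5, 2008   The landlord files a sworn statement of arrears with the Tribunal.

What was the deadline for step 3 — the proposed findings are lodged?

Step 3 runs from Jan 2, 2008, when the complaint is filed. 60 days after Jan 2, 2008 is Mar 2, 2008.

Mar 2, 2008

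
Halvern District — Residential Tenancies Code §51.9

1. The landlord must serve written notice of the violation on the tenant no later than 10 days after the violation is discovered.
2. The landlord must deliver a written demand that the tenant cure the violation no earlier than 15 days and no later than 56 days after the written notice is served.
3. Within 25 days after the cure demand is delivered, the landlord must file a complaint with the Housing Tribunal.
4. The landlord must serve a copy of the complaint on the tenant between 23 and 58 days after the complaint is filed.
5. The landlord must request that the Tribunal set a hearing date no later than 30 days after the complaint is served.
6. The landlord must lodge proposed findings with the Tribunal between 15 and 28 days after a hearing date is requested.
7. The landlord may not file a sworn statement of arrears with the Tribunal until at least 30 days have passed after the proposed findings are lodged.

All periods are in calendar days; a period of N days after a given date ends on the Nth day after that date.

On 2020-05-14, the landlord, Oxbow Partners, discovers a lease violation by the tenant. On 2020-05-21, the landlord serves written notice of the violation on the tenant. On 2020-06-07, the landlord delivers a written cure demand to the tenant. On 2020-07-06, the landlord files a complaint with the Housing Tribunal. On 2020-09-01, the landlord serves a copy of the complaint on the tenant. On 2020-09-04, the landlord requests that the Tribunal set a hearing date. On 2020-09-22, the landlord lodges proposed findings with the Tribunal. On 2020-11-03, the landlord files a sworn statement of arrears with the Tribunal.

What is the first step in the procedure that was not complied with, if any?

Step 1 — counting 10 days from 2020-05-14 (when the violation is discovered) gives a deadline of 2020-05-24; completed 2020-05-21, before the deadline.
Step 2 — 15 and 56 days from 2020-05-21 (when the written notice is served) are 2020-06-05 and 2020-07-16 respectively; done 2020-06-07, which is between those dates.
Step 3 — counting 25 days from 2020-06-07 (when the cure demand is delivered) gives a deadline of 2020-07-02; 2020-07-06 misses that deadline by 4 days.
The procedure was therefore not followed at step 3.

Step 3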